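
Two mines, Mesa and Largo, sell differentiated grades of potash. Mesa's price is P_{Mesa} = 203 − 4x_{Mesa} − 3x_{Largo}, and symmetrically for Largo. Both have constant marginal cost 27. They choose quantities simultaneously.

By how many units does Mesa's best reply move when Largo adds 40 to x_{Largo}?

Mine Mesa's profit: π = x_{Mesa}(203 − 4x_{Mesa} − 3x_{Largo}) − 27x_{Mesa}.
∂π/∂x_{Mesa} = 176 − 8x_{Mesa} − 3x_{Largo} = 0 ⇒ x_{Mesa} = 22 − 0.375x_{Largo}.
The reaction-function slope is −0.375, so a 40-unit rise in x_{Largo} moves x_{Mesa} by −0.375 × 40 = −15. Mesa's best response falls — the actions are strategic substitutes.

-15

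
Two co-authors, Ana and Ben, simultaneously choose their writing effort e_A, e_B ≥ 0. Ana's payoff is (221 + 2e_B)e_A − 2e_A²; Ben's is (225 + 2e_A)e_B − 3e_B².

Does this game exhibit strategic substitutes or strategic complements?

strategic complements

Expanding Ana's payoff: 221e_A + 2e_Be_A − 2e_A².
∂π/∂e_A = 221 + 2e_B − 4e_A = 0, so e_A = 55.25 + 0.5e_B.
The best-response slope de_A/de_B = 0.5 > 0: the reaction function is upward-sloping, so the choices are strategic complements.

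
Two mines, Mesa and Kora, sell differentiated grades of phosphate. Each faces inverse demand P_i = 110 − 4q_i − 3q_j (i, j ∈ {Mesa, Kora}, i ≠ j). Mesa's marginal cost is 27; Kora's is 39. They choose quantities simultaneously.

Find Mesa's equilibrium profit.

Mine Mesa's profit: π = q_{Mesa}(110 − 4q_{Mesa} − 3q_{Kora}) − 27q_{Mesa}.
∂π/∂q_{Mesa} = 83 − 8q_{Mesa} − 3q_{Kora} = 0 ⇒ q_{Mesa} = 10.375 − 0.375q_{Kora}.
Similarly q_{Kora} = 8.875 − 0.375q_{Mesa}.
Plugging q_{Kora} into Mesa's best response: q_{Mesa} = 10.375 − 0.375(8.875 − 0.375q_{Mesa}) ⇒ (55/64)q_{Mesa} = 451/64, so q_{Mesa} = 8.2.
Then q_{Kora} = 8.875 − 0.375·8.2 = 5.8.
P_{Mesa} = 110 − 4·8.2 − 3·5.8 = 59.8.
Profit = (59.8 − 27)·8.2 = 268.96.

268.96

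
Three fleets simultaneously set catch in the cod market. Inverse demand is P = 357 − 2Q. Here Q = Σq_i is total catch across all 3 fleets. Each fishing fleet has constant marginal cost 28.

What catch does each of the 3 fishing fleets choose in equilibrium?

41.125

A representative fishing fleet's profit is π_i = q_i(357 − 2Q) − 28q_i, with Q = q_i + Σ_{j≠i} q_j.
First-order condition: 329 − 4q_i − 2Σ_{j≠i} q_j = 0.
Imposing symmetry (q_j = q for all j) turns Σ_{j≠i} q_j into 2q, so 329 = 8q and q = 41.125.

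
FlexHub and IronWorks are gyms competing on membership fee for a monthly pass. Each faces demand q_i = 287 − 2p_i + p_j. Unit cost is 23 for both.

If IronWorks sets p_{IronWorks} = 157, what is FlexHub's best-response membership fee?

FlexHub's profit: π = (p_{FlexHub} − 23)(287 − 2p_{FlexHub} + p_{IronWorks}).
∂π/∂p_{FlexHub} = 333 − 4p_{FlexHub} + p_{IronWorks} = 0 ⇒ p_{FlexHub} = 83.25 + 0.25p_{IronWorks}.
At p_{IronWorks} = 157: p_{FlexHub} = 83.25 + 0.25·157 = 122.5.

122.5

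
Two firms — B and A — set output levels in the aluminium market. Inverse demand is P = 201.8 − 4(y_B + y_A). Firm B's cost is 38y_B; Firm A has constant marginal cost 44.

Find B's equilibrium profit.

Firm B's profit: π = y_B(201.8 − 4(y_B + y_A)) − 38y_B.
∂π/∂y_B = 163.8 − 8y_B − 4y_A = 0, so y_B = 20.475 − 0.5y_A.
By the same steps for A: y_A = 19.725 − 0.5y_B.
Solving the two reaction functions simultaneously: (1 − (−0.5)(−0.5))y_B = 20.475 − 0.5·19.725, so 0.75y_B = 10.6125 and y_B = 14.15.
Then y_A = 19.725 − 0.5·14.15 = 12.65.
Price P = 201.8 − 4·26.8 = 94.6.
B's profit: (94.6 − 38)·14.15 = 800.89.

800.89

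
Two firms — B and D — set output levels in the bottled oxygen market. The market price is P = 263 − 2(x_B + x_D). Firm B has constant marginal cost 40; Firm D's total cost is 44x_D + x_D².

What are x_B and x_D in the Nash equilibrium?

45, 21.5

Firm B's profit: π = x_B(263 − 2(x_B + x_D)) − 40x_B.
∂π/∂x_B = 223 − 4x_B − 2x_D = 0, so x_B = 55.75 − 0.5x_D.
For D: ∂π/∂x_D = 219 − 6x_D − 2x_B = 0 ⇒ x_D = 36.5 − (1/3)x_B.
Substituting the second reaction function into the first: x_B = 55.75 − 0.5(36.5 − (1/3)x_B), which gives (5/6)x_B = 37.5 ⇒ x_B = 45.
Then x_D = 36.5 − (1/3)·45 = 21.5.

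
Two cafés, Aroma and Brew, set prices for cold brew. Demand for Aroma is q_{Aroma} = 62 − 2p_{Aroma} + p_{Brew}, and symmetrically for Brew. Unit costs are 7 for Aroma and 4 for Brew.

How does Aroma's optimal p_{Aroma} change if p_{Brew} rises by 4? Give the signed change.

Aroma's profit: π = (p_{Aroma} − 7)(62 − 2p_{Aroma} + p_{Brew}).
∂π/∂p_{Aroma} = 76 − 4p_{Aroma} + p_{Brew} = 0 ⇒ p_{Aroma} = 19 + 0.25p_{Brew}.
The reaction-function slope is 0.25, so a 4-unit rise in p_{Brew} moves p_{Aroma} by 0.25 × 4 = 1. Aroma's best response rises — the actions are strategic complements.

1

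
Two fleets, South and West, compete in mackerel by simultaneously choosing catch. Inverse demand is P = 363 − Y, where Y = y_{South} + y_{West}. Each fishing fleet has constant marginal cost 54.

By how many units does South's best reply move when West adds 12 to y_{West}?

Fishing fleet South's profit: π = y_{South}(363 − (y_{South} + y_{West})) − 54y_{South}.
∂π/∂y_{South} = 309 − 2y_{South} − y_{West} = 0, so y_{South} = 154.5 − 0.5y_{West}.
The reaction-function slope is −0.5, so a 12-unit rise in y_{West} moves y_{South} by −0.5 × 12 = −6. South's best response falls — the actions are strategic substitutes.

-6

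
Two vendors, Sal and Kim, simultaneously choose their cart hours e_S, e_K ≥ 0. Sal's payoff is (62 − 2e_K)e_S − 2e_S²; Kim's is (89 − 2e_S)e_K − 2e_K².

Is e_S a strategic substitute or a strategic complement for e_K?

Expanding Sal's payoff: 62e_S − 2e_Ke_S − 2e_S².
∂π/∂e_S = 62 − 2e_K − 4e_S = 0, so e_S = 15.5 − 0.5e_K.
The best-response slope de_S/de_K = −0.5 < 0: the reaction function is downward-sloping, so the choices are strategic substitutes.

strategic substitutes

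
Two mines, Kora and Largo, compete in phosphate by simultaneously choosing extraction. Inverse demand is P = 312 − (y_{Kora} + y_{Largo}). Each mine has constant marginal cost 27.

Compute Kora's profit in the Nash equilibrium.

Mine Kora's profit: π = y_{Kora}(312 − (y_{Kora} + y_{Largo})) − 27y_{Kora}.
∂π/∂y_{Kora} = 285 − 2y_{Kora} − y_{Largo} = 0, so y_{Kora} = 142.5 − 0.5y_{Largo}.
The game is symmetric, so in equilibrium y_{Largo} = y_{Kora}: the reaction function gives 1.5y_{Kora} = 142.5, hence y_{Kora} = 95.
Price P = 312 − 190 = 122.
Kora's profit: (122 − 27)·95 = 9025.

9025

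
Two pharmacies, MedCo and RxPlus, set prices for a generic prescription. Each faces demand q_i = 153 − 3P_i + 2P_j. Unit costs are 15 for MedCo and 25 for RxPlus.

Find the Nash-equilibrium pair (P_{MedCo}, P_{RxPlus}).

51.375, 55.125

MedCo's profit: π = (P_{MedCo} − 15)(153 − 3P_{MedCo} + 2P_{RxPlus}).
∂π/∂P_{MedCo} = 198 − 6P_{MedCo} + 2P_{RxPlus} = 0 ⇒ P_{MedCo} = 33 + (1/3)P_{RxPlus}.
Similarly P_{RxPlus} = 38 + (1/3)P_{MedCo}.
Substituting the second reaction function into the first: P_{MedCo} = 33 + (1/3)(38 + (1/3)P_{MedCo}), which gives (8/9)P_{MedCo} = 137/3 ⇒ P_{MedCo} = 51.375.
Then P_{RxPlus} = 38 + (1/3)·51.375 = 55.125.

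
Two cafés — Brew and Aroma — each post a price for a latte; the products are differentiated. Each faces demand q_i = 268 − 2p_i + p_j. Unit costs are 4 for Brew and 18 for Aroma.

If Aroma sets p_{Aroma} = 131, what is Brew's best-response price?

101.75

Brew's profit: π = (p_{Brew} − 4)(268 − 2p_{Brew} + p_{Aroma}).
∂π/∂p_{Brew} = 276 − 4p_{Brew} + p_{Aroma} = 0 ⇒ p_{Brew} = 69 + 0.25p_{Aroma}.
At p_{Aroma} = 131: p_{Brew} = 69 + 0.25·131 = 101.75.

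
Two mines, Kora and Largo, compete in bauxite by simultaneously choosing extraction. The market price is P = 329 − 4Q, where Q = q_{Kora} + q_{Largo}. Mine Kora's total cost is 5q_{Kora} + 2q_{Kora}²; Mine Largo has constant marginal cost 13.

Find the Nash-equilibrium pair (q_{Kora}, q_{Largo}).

16.6, 31.2

Mine Kora's profit: π = q_{Kora}(329 − 4(q_{Kora} + q_{Largo})) − 5q_{Kora} − 2q_{Kora}².
∂π/∂q_{Kora} = 324 − 12q_{Kora} − 4q_{Largo} = 0, so q_{Kora} = 27 − (1/3)q_{Largo}.
For Largo: ∂π/∂q_{Largo} = 316 − 8q_{Largo} − 4q_{Kora} = 0 ⇒ q_{Largo} = 39.5 − 0.5q_{Kora}.
Solving the two reaction functions simultaneously: (1 − (−1/3)(−0.5))q_{Kora} = 27 − (1/3)·39.5, so (5/6)q_{Kora} = 83/6 and q_{Kora} = 16.6.
Then q_{Largo} = 39.5 − 0.5·16.6 = 31.2.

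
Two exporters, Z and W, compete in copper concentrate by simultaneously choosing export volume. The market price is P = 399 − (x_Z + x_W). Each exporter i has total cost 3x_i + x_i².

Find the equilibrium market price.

240.6

Exporter Z's profit: π = x_Z(399 − (x_Z + x_W)) − 3x_Z − x_Z².
∂π/∂x_Z = 396 − 4x_Z − x_W = 0, so x_Z = 99 − 0.25x_W.
Setting x_Z = x_W in the reaction function: x_Z = 99 − 0.25x_Z, so x_Z = 99 / 1.25 = 79.2.
Equilibrium price: P = 399 − 158.4 = 240.6.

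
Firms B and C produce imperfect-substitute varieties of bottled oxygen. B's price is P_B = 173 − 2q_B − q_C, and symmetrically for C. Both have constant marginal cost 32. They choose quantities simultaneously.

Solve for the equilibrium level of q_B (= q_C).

28.2

Firm B's profit: π = q_B(173 − 2q_B − q_C) − 32q_B.
∂π/∂q_B = 141 − 4q_B − q_C = 0 ⇒ q_B = 35.25 − 0.25q_C.
By symmetry q_C = q_B; substituting into the reaction function, 1.25q_B = 35.25 and q_B = 28.2.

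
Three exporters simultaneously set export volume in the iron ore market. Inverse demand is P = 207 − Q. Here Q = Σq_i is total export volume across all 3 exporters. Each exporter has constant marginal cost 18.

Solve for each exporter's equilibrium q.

A representative exporter's profit is π_i = q_i(207 − Q) − 18q_i, with Q = q_i + Σ_{j≠i} q_j.
First-order condition: 189 − 2q_i − Σ_{j≠i} q_j = 0.
In a symmetric equilibrium every exporter chooses the same q, so Σ_{j≠i} q_j = 2q. The condition becomes 189 − 4q = 0, giving q = 189/4 = 47.25.

47.25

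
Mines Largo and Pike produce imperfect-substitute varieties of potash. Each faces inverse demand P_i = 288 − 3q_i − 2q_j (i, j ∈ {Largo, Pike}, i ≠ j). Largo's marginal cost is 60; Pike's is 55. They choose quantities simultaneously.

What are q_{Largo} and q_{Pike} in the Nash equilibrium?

28.1875, 29.4375

Mine Largo's profit: π = q_{Largo}(288 − 3q_{Largo} − 2q_{Pike}) − 60q_{Largo}.
∂π/∂q_{Largo} = 228 − 6q_{Largo} − 2q_{Pike} = 0 ⇒ q_{Largo} = 38 − (1/3)q_{Pike}.
Similarly q_{Pike} = 233/6 − (1/3)q_{Largo}.
Plugging q_{Pike} into Largo's best response: q_{Largo} = 38 − (1/3)(233/6 − (1/3)q_{Largo}) ⇒ (8/9)q_{Largo} = 451/18, so q_{Largo} = 28.1875.
Then q_{Pike} = 233/6 − (1/3)·28.1875 = 29.4375.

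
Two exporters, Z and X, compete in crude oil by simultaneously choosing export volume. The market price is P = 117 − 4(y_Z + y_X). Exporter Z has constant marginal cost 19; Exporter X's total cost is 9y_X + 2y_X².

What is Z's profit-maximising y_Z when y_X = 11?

6.75

Exporter Z's profit: π = y_Z(117 − 4(y_Z + y_X)) − 19y_Z.
∂π/∂y_Z = 98 − 8y_Z − 4y_X = 0, so y_Z = 12.25 − 0.5y_X.
At y_X = 11: y_Z = 12.25 − 0.5·11 = 6.75.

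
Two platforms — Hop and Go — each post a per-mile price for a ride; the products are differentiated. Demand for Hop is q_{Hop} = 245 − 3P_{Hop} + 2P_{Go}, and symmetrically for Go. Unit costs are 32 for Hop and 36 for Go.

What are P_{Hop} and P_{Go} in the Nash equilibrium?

86, 87.5

Hop's profit: π = (P_{Hop} − 32)(245 − 3P_{Hop} + 2P_{Go}).
∂π/∂P_{Hop} = 341 − 6P_{Hop} + 2P_{Go} = 0 ⇒ P_{Hop} = 341/6 + (1/3)P_{Go}.
Similarly P_{Go} = 353/6 + (1/3)P_{Hop}.
Solving the two reaction functions simultaneously: (1 − (1/3)(1/3))P_{Hop} = 341/6 + (1/3)·(353/6), so (8/9)P_{Hop} = 688/9 and P_{Hop} = 86.
Then P_{Go} = 353/6 + (1/3)·86 = 87.5.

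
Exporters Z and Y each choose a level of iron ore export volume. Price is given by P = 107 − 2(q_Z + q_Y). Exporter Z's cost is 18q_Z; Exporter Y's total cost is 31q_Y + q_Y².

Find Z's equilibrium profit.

Exporter Z's profit: π = q_Z(107 − 2(q_Z + q_Y)) − 18q_Z.
∂π/∂q_Z = 89 − 4q_Z − 2q_Y = 0, so q_Z = 22.25 − 0.5q_Y.
For Y: ∂π/∂q_Y = 76 − 6q_Y − 2q_Z = 0 ⇒ q_Y = 38/3 − (1/3)q_Z.
Solving the two reaction functions simultaneously: (1 − (−0.5)(−1/3))q_Z = 22.25 − 0.5·(38/3), so (5/6)q_Z = 191/12 and q_Z = 19.1.
Then q_Y = 38/3 − (1/3)·19.1 = 6.3.
Price P = 107 − 2·25.4 = 56.2.
Z's profit: (56.2 − 18)·19.1 = 729.62.

729.62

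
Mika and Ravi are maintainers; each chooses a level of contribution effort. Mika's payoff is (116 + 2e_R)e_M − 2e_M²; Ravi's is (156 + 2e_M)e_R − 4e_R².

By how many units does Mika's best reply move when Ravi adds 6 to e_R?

3

Expanding Mika's payoff: 116e_M + 2e_Re_M − 2e_M².
∂π/∂e_M = 116 + 2e_R − 4e_M = 0, so e_M = 29 + 0.5e_R.
The reaction-function slope is 0.5, so a 6-unit rise in e_R moves e_M by 0.5 × 6 = 3. Mika's best response rises — the actions are strategic complements.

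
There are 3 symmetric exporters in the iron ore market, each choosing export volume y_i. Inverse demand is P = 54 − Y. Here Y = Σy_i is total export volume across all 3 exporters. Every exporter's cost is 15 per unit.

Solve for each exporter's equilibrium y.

9.75

A representative exporter's profit is π_i = y_i(54 − Y) − 15y_i, with Y = y_i + Σ_{j≠i} y_j.
First-order condition: 39 − 2y_i − Σ_{j≠i} y_j = 0.
Imposing symmetry (y_j = y for all j) turns Σ_{j≠i} y_j into 2y, so 39 = 4y and y = 9.75.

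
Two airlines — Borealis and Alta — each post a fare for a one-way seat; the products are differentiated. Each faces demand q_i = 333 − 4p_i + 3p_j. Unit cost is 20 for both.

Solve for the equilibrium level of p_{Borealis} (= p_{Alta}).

Borealis's profit: π = (p_{Borealis} − 20)(333 − 4p_{Borealis} + 3p_{Alta}).
∂π/∂p_{Borealis} = 413 − 8p_{Borealis} + 3p_{Alta} = 0 ⇒ p_{Borealis} = 51.625 + 0.375p_{Alta}.
By symmetry p_{Alta} = p_{Borealis}; substituting into the reaction function, 0.625p_{Borealis} = 51.625 and p_{Borealis} = 82.6.

82.6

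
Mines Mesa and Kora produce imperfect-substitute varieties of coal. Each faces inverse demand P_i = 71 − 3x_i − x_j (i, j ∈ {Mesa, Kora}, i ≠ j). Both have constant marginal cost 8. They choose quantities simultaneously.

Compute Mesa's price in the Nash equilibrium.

35

Mine Mesa's profit: π = x_{Mesa}(71 − 3x_{Mesa} − x_{Kora}) − 8x_{Mesa}.
∂π/∂x_{Mesa} = 63 − 6x_{Mesa} − x_{Kora} = 0 ⇒ x_{Mesa} = 10.5 − (1/6)x_{Kora}.
By symmetry x_{Kora} = x_{Mesa}; substituting into the reaction function, (7/6)x_{Mesa} = 10.5 and x_{Mesa} = 9.
P_{Mesa} = 71 − 3·9 − 9 = 35.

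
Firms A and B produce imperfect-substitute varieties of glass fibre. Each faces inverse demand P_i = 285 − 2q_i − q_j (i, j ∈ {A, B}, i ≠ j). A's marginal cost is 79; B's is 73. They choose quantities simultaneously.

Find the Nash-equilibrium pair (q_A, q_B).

40.8, 42.8

Firm A's profit: π = q_A(285 − 2q_A − q_B) − 79q_A.
∂π/∂q_A = 206 − 4q_A − q_B = 0 ⇒ q_A = 51.5 − 0.25q_B.
Similarly q_B = 53 − 0.25q_A.
Plugging q_B into A's best response: q_A = 51.5 − 0.25(53 − 0.25q_A) ⇒ 0.9375q_A = 38.25, so q_A = 40.8.
Then q_B = 53 − 0.25·40.8 = 42.8.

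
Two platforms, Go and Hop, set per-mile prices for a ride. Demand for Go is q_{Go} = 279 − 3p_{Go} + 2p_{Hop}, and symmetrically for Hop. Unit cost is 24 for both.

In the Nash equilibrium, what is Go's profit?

Go's profit: π = (p_{Go} − 24)(279 − 3p_{Go} + 2p_{Hop}).
∂π/∂p_{Go} = 351 − 6p_{Go} + 2p_{Hop} = 0 ⇒ p_{Go} = 58.5 + (1/3)p_{Hop}.
Setting p_{Go} = p_{Hop} in the reaction function: p_{Go} = 58.5 + (1/3)p_{Go}, so p_{Go} = 58.5 / (2/3) = 87.75.
q_{Go} = 279 − 3·87.75 + 2·87.75 = 191.25.
Profit = (87.75 − 24)·191.25 = 12192.1875.

12192.1875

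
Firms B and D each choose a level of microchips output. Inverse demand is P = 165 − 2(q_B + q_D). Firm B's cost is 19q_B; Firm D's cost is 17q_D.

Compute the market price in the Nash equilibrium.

67

Firm B's profit: π = q_B(165 − 2(q_B + q_D)) − 19q_B.
∂π/∂q_B = 146 − 4q_B − 2q_D = 0, so q_B = 36.5 − 0.5q_D.
By the same steps for D: q_D = 37 − 0.5q_B.
Substituting the second reaction function into the first: q_B = 36.5 − 0.5(37 − 0.5q_B), which gives 0.75q_B = 18 ⇒ q_B = 24.
Then q_D = 37 − 0.5·24 = 25.
Equilibrium price: P = 165 − 2·49 = 67.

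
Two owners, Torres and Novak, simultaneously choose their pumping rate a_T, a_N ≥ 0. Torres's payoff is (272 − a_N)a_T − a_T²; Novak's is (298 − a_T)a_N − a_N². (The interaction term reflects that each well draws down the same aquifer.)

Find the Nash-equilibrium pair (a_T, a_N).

Expanding Torres's payoff: 272a_T − a_Na_T − a_T².
∂π/∂a_T = 272 − a_N − 2a_T = 0, so a_T = 136 − 0.5a_N.
Likewise for Novak: a_N = 149 − 0.5a_T.
Solving the two reaction functions simultaneously: (1 − (−0.5)(−0.5))a_T = 136 − 0.5·149, so 0.75a_T = 61.5 and a_T = 82.
Then a_N = 149 − 0.5·82 = 108.

82, 108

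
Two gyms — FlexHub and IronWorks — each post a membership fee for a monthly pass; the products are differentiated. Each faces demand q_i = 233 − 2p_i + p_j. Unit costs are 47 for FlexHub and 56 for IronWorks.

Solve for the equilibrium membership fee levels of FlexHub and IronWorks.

110.2, 113.8

FlexHub's profit: π = (p_{FlexHub} − 47)(233 − 2p_{FlexHub} + p_{IronWorks}).
∂π/∂p_{FlexHub} = 327 − 4p_{FlexHub} + p_{IronWorks} = 0 ⇒ p_{FlexHub} = 81.75 + 0.25p_{IronWorks}.
Similarly p_{IronWorks} = 86.25 + 0.25p_{FlexHub}.
Substituting the second reaction function into the first: p_{FlexHub} = 81.75 + 0.25(86.25 + 0.25p_{FlexHub}), which gives 0.9375p_{FlexHub} = 103.3125 ⇒ p_{FlexHub} = 110.2.
Then p_{IronWorks} = 86.25 + 0.25·110.2 = 113.8.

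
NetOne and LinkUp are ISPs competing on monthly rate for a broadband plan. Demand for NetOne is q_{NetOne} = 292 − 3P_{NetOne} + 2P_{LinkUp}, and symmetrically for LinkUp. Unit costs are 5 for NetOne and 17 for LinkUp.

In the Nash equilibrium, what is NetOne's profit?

16428

NetOne's profit: π = (P_{NetOne} − 5)(292 − 3P_{NetOne} + 2P_{LinkUp}).
∂π/∂P_{NetOne} = 307 − 6P_{NetOne} + 2P_{LinkUp} = 0 ⇒ P_{NetOne} = 307/6 + (1/3)P_{LinkUp}.
Similarly P_{LinkUp} = 343/6 + (1/3)P_{NetOne}.
Solving the two reaction functions simultaneously: (1 − (1/3)(1/3))P_{NetOne} = 307/6 + (1/3)·(343/6), so (8/9)P_{NetOne} = 632/9 and P_{NetOne} = 79.
Then P_{LinkUp} = 343/6 + (1/3)·79 = 83.5.
q_{NetOne} = 292 − 3·79 + 2·83.5 = 222.
Profit = (79 − 5)·222 = 16428.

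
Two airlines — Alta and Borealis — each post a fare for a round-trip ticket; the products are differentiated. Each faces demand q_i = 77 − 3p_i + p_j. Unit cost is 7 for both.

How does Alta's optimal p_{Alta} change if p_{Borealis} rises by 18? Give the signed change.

Alta's profit: π = (p_{Alta} − 7)(77 − 3p_{Alta} + p_{Borealis}).
∂π/∂p_{Alta} = 98 − 6p_{Alta} + p_{Borealis} = 0 ⇒ p_{Alta} = 49/3 + (1/6)p_{Borealis}.
The reaction-function slope is 1/6, so an 18-unit rise in p_{Borealis} moves p_{Alta} by 1/6 × 18 = 3. Alta's best response rises — the actions are strategic complements.

3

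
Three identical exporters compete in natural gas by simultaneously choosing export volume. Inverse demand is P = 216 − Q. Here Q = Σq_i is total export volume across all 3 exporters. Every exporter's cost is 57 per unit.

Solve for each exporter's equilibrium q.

A representative exporter's profit is π_i = q_i(216 − Q) − 57q_i, with Q = q_i + Σ_{j≠i} q_j.
First-order condition: 159 − 2q_i − Σ_{j≠i} q_j = 0.
In a symmetric equilibrium every exporter chooses the same q, so Σ_{j≠i} q_j = 2q. The condition becomes 159 − 4q = 0, giving q = 159/4 = 39.75.

39.75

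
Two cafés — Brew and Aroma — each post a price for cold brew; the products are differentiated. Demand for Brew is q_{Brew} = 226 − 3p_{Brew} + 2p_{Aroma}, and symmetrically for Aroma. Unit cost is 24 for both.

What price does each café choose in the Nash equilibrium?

74.5

Brew's profit: π = (p_{Brew} − 24)(226 − 3p_{Brew} + 2p_{Aroma}).
∂π/∂p_{Brew} = 298 − 6p_{Brew} + 2p_{Aroma} = 0 ⇒ p_{Brew} = 149/3 + (1/3)p_{Aroma}.
By symmetry p_{Aroma} = p_{Brew}; substituting into the reaction function, (2/3)p_{Brew} = 149/3 and p_{Brew} = 74.5.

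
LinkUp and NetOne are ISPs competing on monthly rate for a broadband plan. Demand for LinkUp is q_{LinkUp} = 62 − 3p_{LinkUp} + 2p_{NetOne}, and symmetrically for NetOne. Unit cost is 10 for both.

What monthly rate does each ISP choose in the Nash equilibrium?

LinkUp's profit: π = (p_{LinkUp} − 10)(62 − 3p_{LinkUp} + 2p_{NetOne}).
∂π/∂p_{LinkUp} = 92 − 6p_{LinkUp} + 2p_{NetOne} = 0 ⇒ p_{LinkUp} = 46/3 + (1/3)p_{NetOne}.
Setting p_{LinkUp} = p_{NetOne} in the reaction function: p_{LinkUp} = 46/3 + (1/3)p_{LinkUp}, so p_{LinkUp} = (46/3) / (2/3) = 23.

23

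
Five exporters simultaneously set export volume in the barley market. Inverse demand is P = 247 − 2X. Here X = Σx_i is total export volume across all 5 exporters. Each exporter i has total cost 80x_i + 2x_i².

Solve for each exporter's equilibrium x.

10.4375

A representative exporter's profit is π_i = x_i(247 − 2X) − 80x_i − 2x_i², with X = x_i + Σ_{j≠i} x_j.
First-order condition: 167 − 8x_i − 2Σ_{j≠i} x_j = 0.
Imposing symmetry (x_j = x for all j) turns Σ_{j≠i} x_j into 4x, so 167 = 16x and x = 10.4375.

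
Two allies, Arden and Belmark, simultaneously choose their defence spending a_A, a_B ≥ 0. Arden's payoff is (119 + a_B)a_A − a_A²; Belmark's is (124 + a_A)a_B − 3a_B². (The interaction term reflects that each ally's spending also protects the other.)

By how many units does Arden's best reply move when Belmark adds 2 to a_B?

Expanding Arden's payoff: 119a_A + a_Ba_A − a_A².
∂π/∂a_A = 119 + a_B − 2a_A = 0, so a_A = 59.5 + 0.5a_B.
The reaction-function slope is 0.5, so a 2-unit rise in a_B moves a_A by 0.5 × 2 = 1. Arden's best response rises — the actions are strategic complements.

1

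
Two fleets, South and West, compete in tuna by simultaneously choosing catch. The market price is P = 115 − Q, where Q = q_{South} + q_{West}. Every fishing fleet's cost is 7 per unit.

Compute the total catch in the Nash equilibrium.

Fishing fleet South's profit: π = q_{South}(115 − (q_{South} + q_{West})) − 7q_{South}.
∂π/∂q_{South} = 108 − 2q_{South} − q_{West} = 0, so q_{South} = 54 − 0.5q_{West}.
The game is symmetric, so in equilibrium q_{West} = q_{South}: the reaction function gives 1.5q_{South} = 54, hence q_{South} = 36.
Total catch: 36 + 36 = 72.

72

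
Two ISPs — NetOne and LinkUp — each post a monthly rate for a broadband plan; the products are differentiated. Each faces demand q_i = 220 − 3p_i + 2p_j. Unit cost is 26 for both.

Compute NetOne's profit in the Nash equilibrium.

NetOne's profit: π = (p_{NetOne} − 26)(220 − 3p_{NetOne} + 2p_{LinkUp}).
∂π/∂p_{NetOne} = 298 − 6p_{NetOne} + 2p_{LinkUp} = 0 ⇒ p_{NetOne} = 149/3 + (1/3)p_{LinkUp}.
Setting p_{NetOne} = p_{LinkUp} in the reaction function: p_{NetOne} = 149/3 + (1/3)p_{NetOne}, so p_{NetOne} = (149/3) / (2/3) = 74.5.
q_{NetOne} = 220 − 3·74.5 + 2·74.5 = 145.5.
Profit = (74.5 − 26)·145.5 = 7056.75.

7056.75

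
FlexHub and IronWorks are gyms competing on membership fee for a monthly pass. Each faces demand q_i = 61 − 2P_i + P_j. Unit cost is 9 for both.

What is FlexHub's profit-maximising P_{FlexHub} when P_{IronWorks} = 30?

27.25

FlexHub's profit: π = (P_{FlexHub} − 9)(61 − 2P_{FlexHub} + P_{IronWorks}).
∂π/∂P_{FlexHub} = 79 − 4P_{FlexHub} + P_{IronWorks} = 0 ⇒ P_{FlexHub} = 19.75 + 0.25P_{IronWorks}.
At P_{IronWorks} = 30: P_{FlexHub} = 19.75 + 0.25·30 = 27.25.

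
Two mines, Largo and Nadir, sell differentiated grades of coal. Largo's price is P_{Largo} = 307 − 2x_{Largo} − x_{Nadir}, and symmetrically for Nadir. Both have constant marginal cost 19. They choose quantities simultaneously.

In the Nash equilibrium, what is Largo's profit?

6635.52

Mine Largo's profit: π = x_{Largo}(307 − 2x_{Largo} − x_{Nadir}) − 19x_{Largo}.
∂π/∂x_{Largo} = 288 − 4x_{Largo} − x_{Nadir} = 0 ⇒ x_{Largo} = 72 − 0.25x_{Nadir}.
The game is symmetric, so in equilibrium x_{Nadir} = x_{Largo}: the reaction function gives 1.25x_{Largo} = 72, hence x_{Largo} = 57.6.
P_{Largo} = 307 − 2·57.6 − 57.6 = 134.2.
Profit = (134.2 − 19)·57.6 = 6635.52.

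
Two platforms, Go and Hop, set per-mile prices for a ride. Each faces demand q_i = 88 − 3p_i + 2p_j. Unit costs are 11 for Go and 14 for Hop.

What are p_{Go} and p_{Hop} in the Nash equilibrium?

Go's profit: π = (p_{Go} − 11)(88 − 3p_{Go} + 2p_{Hop}).
∂π/∂p_{Go} = 121 − 6p_{Go} + 2p_{Hop} = 0 ⇒ p_{Go} = 121/6 + (1/3)p_{Hop}.
Similarly p_{Hop} = 65/3 + (1/3)p_{Go}.
Plugging p_{Hop} into Go's best response: p_{Go} = 121/6 + (1/3)(65/3 + (1/3)p_{Go}) ⇒ (8/9)p_{Go} = 493/18, so p_{Go} = 30.8125.
Then p_{Hop} = 65/3 + (1/3)·30.8125 = 31.9375.

30.8125, 31.9375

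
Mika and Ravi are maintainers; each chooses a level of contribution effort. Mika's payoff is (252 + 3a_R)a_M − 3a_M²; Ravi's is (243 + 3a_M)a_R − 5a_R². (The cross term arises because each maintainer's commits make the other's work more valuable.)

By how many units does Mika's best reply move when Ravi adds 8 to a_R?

4

Expanding Mika's payoff: 252a_M + 3a_Ra_M − 3a_M².
∂π/∂a_M = 252 + 3a_R − 6a_M = 0, so a_M = 42 + 0.5a_R.
The reaction-function slope is 0.5, so an 8-unit rise in a_R moves a_M by 0.5 × 8 = 4. Mika's best response rises — the actions are strategic complements.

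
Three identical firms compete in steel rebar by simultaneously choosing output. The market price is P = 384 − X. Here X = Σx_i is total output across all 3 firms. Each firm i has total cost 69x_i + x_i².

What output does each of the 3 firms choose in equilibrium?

52.5

A representative firm's profit is π_i = x_i(384 − X) − 69x_i − x_i², with X = x_i + Σ_{j≠i} x_j.
First-order condition: 315 − 4x_i − Σ_{j≠i} x_j = 0.
In a symmetric equilibrium every firm chooses the same x, so Σ_{j≠i} x_j = 2x. The condition becomes 315 − 6x = 0, giving x = 315/6 = 52.5.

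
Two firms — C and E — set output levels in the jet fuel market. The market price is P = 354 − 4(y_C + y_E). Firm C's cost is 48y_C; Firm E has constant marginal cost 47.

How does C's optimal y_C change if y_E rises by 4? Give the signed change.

-2

Firm C's profit: π = y_C(354 − 4(y_C + y_E)) − 48y_C.
∂π/∂y_C = 306 − 8y_C − 4y_E = 0, so y_C = 38.25 − 0.5y_E.
The reaction-function slope is −0.5, so a 4-unit rise in y_E moves y_C by −0.5 × 4 = −2. C's best response falls — the actions are strategic substitutes.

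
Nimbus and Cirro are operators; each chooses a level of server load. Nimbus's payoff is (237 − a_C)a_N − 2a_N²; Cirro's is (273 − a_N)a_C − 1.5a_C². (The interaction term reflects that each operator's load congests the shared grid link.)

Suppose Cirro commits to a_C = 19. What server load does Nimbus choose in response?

54.5

Expanding Nimbus's payoff: 237a_N − a_Ca_N − 2a_N².
∂π/∂a_N = 237 − a_C − 4a_N = 0, so a_N = 59.25 − 0.25a_C.
At a_C = 19: a_N = 59.25 − 0.25·19 = 54.5.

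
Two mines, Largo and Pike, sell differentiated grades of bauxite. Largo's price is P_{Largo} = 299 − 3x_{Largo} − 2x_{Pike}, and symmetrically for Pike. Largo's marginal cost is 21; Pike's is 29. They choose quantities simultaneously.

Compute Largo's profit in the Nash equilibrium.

3727.6875

Mine Largo's profit: π = x_{Largo}(299 − 3x_{Largo} − 2x_{Pike}) − 21x_{Largo}.
∂π/∂x_{Largo} = 278 − 6x_{Largo} − 2x_{Pike} = 0 ⇒ x_{Largo} = 139/3 − (1/3)x_{Pike}.
Similarly x_{Pike} = 45 − (1/3)x_{Largo}.
Solving the two reaction functions simultaneously: (1 − (−1/3)(−1/3))x_{Largo} = 139/3 − (1/3)·45, so (8/9)x_{Largo} = 94/3 and x_{Largo} = 35.25.
Then x_{Pike} = 45 − (1/3)·35.25 = 33.25.
P_{Largo} = 299 − 3·35.25 − 2·33.25 = 126.75.
Profit = (126.75 − 21)·35.25 = 3727.6875.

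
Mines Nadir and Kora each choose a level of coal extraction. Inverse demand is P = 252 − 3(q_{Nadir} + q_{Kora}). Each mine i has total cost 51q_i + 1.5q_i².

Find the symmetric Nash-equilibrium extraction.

Mine Nadir's profit: π = q_{Nadir}(252 − 3(q_{Nadir} + q_{Kora})) − 51q_{Nadir} − 1.5q_{Nadir}².
∂π/∂q_{Nadir} = 201 − 9q_{Nadir} − 3q_{Kora} = 0, so q_{Nadir} = 67/3 − (1/3)q_{Kora}.
The game is symmetric, so in equilibrium q_{Kora} = q_{Nadir}: the reaction function gives (4/3)q_{Nadir} = 67/3, hence q_{Nadir} = 16.75.

16.75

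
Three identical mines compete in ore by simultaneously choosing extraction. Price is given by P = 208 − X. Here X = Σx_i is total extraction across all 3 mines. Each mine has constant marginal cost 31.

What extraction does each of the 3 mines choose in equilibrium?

A representative mine's profit is π_i = x_i(208 − X) − 31x_i, with X = x_i + Σ_{j≠i} x_j.
First-order condition: 177 − 2x_i − Σ_{j≠i} x_j = 0.
Imposing symmetry (x_j = x for all j) turns Σ_{j≠i} x_j into 2x, so 177 = 4x and x = 44.25.

44.25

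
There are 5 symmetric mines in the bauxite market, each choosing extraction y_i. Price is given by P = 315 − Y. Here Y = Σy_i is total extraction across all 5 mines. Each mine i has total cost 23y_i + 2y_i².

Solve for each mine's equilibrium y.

A representative mine's profit is π_i = y_i(315 − Y) − 23y_i − 2y_i², with Y = y_i + Σ_{j≠i} y_j.
First-order condition: 292 − 6y_i − Σ_{j≠i} y_j = 0.
In a symmetric equilibrium every mine chooses the same y, so Σ_{j≠i} y_j = 4y. The condition becomes 292 − 10y = 0, giving y = 292/10 = 29.2.

29.2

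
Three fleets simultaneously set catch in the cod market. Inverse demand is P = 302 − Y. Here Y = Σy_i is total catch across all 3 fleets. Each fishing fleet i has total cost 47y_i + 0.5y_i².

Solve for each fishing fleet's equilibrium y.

51

A representative fishing fleet's profit is π_i = y_i(302 − Y) − 47y_i − 0.5y_i², with Y = y_i + Σ_{j≠i} y_j.
First-order condition: 255 − 3y_i − Σ_{j≠i} y_j = 0.
In a symmetric equilibrium every fishing fleet chooses the same y, so Σ_{j≠i} y_j = 2y. The condition becomes 255 − 5y = 0, giving y = 255/5 = 51.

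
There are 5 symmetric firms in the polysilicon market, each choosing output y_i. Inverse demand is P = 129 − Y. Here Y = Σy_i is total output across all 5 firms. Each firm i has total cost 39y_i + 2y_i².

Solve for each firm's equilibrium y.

A representative firm's profit is π_i = y_i(129 − Y) − 39y_i − 2y_i², with Y = y_i + Σ_{j≠i} y_j.
First-order condition: 90 − 6y_i − Σ_{j≠i} y_j = 0.
With identical firms, set every y_j = y: then 90 − 6y − 4y = 0, i.e. y = 90/10 = 9.

9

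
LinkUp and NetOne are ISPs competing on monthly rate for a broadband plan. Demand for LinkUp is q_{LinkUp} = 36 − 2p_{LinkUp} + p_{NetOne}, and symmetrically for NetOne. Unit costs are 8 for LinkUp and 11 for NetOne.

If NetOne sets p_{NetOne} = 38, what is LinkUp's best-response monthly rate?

22.5

LinkUp's profit: π = (p_{LinkUp} − 8)(36 − 2p_{LinkUp} + p_{NetOne}).
∂π/∂p_{LinkUp} = 52 − 4p_{LinkUp} + p_{NetOne} = 0 ⇒ p_{LinkUp} = 13 + 0.25p_{NetOne}.
At p_{NetOne} = 38: p_{LinkUp} = 13 + 0.25·38 = 22.5.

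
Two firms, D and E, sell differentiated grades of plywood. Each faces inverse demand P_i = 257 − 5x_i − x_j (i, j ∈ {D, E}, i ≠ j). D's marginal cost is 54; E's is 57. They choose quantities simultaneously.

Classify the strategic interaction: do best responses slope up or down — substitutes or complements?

strategic substitutes

Firm D's profit: π = x_D(257 − 5x_D − x_E) − 54x_D.
∂π/∂x_D = 203 − 10x_D − x_E = 0 ⇒ x_D = 20.3 − 0.1x_E.
The best-response slope dx_D/dx_E = −0.1 < 0: the reaction function is downward-sloping, so the choices are strategic substitutes.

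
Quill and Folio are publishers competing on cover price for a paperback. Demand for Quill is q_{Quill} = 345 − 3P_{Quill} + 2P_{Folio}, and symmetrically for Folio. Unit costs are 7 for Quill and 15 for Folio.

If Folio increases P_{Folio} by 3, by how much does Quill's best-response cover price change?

Quill's profit: π = (P_{Quill} − 7)(345 − 3P_{Quill} + 2P_{Folio}).
∂π/∂P_{Quill} = 366 − 6P_{Quill} + 2P_{Folio} = 0 ⇒ P_{Quill} = 61 + (1/3)P_{Folio}.
The reaction-function slope is 1/3, so a 3-unit rise in P_{Folio} moves P_{Quill} by 1/3 × 3 = 1. Quill's best response rises — the actions are strategic complements.

1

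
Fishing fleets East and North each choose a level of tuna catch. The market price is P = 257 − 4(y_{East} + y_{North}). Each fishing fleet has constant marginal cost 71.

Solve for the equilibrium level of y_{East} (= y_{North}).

Fishing fleet East's profit: π = y_{East}(257 − 4(y_{East} + y_{North})) − 71y_{East}.
∂π/∂y_{East} = 186 − 8y_{East} − 4y_{North} = 0, so y_{East} = 23.25 − 0.5y_{North}.
The game is symmetric, so in equilibrium y_{North} = y_{East}: the reaction function gives 1.5y_{East} = 23.25, hence y_{East} = 15.5.

15.5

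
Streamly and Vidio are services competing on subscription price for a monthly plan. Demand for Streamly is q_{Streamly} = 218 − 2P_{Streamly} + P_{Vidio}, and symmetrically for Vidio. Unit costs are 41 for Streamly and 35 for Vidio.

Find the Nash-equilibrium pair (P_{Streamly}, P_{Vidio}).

Streamly's profit: π = (P_{Streamly} − 41)(218 − 2P_{Streamly} + P_{Vidio}).
∂π/∂P_{Streamly} = 300 − 4P_{Streamly} + P_{Vidio} = 0 ⇒ P_{Streamly} = 75 + 0.25P_{Vidio}.
Similarly P_{Vidio} = 72 + 0.25P_{Streamly}.
Solving the two reaction functions simultaneously: (1 − (0.25)(0.25))P_{Streamly} = 75 + 0.25·72, so 0.9375P_{Streamly} = 93 and P_{Streamly} = 99.2.
Then P_{Vidio} = 72 + 0.25·99.2 = 96.8.

99.2, 96.8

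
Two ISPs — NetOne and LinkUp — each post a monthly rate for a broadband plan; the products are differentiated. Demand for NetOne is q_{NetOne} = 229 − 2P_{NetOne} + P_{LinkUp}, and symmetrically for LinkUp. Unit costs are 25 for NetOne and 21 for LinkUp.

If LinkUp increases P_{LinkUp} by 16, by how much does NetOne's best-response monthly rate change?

NetOne's profit: π = (P_{NetOne} − 25)(229 − 2P_{NetOne} + P_{LinkUp}).
∂π/∂P_{NetOne} = 279 − 4P_{NetOne} + P_{LinkUp} = 0 ⇒ P_{NetOne} = 69.75 + 0.25P_{LinkUp}.
The reaction-function slope is 0.25, so a 16-unit rise in P_{LinkUp} moves P_{NetOne} by 0.25 × 16 = 4. NetOne's best response rises — the actions are strategic complements.

4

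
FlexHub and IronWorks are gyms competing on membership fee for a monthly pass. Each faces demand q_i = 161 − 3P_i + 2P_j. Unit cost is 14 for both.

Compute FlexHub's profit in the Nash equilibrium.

4051.6875

FlexHub's profit: π = (P_{FlexHub} − 14)(161 − 3P_{FlexHub} + 2P_{IronWorks}).
∂π/∂P_{FlexHub} = 203 − 6P_{FlexHub} + 2P_{IronWorks} = 0 ⇒ P_{FlexHub} = 203/6 + (1/3)P_{IronWorks}.
The game is symmetric, so in equilibrium P_{IronWorks} = P_{FlexHub}: the reaction function gives (2/3)P_{FlexHub} = 203/6, hence P_{FlexHub} = 50.75.
q_{FlexHub} = 161 − 3·50.75 + 2·50.75 = 110.25.
Profit = (50.75 − 14)·110.25 = 4051.6875.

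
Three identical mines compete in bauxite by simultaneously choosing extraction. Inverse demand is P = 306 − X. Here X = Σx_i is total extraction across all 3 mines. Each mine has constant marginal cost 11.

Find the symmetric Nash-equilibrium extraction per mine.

A representative mine's profit is π_i = x_i(306 − X) − 11x_i, with X = x_i + Σ_{j≠i} x_j.
First-order condition: 295 − 2x_i − Σ_{j≠i} x_j = 0.
In a symmetric equilibrium every mine chooses the same x, so Σ_{j≠i} x_j = 2x. The condition becomes 295 − 4x = 0, giving x = 295/4 = 73.75.

73.75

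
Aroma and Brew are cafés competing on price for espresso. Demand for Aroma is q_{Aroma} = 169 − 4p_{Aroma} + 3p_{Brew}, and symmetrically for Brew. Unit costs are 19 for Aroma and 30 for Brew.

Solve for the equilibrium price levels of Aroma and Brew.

Aroma's profit: π = (p_{Aroma} − 19)(169 − 4p_{Aroma} + 3p_{Brew}).
∂π/∂p_{Aroma} = 245 − 8p_{Aroma} + 3p_{Brew} = 0 ⇒ p_{Aroma} = 30.625 + 0.375p_{Brew}.
Similarly p_{Brew} = 36.125 + 0.375p_{Aroma}.
Substituting the second reaction function into the first: p_{Aroma} = 30.625 + 0.375(36.125 + 0.375p_{Aroma}), which gives (55/64)p_{Aroma} = 2827/64 ⇒ p_{Aroma} = 51.4.
Then p_{Brew} = 36.125 + 0.375·51.4 = 55.4.

51.4, 55.4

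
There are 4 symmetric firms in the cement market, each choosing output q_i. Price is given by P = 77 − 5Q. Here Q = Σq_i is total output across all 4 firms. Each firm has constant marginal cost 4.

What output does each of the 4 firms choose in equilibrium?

A representative firm's profit is π_i = q_i(77 − 5Q) − 4q_i, with Q = q_i + Σ_{j≠i} q_j.
First-order condition: 73 − 10q_i − 5Σ_{j≠i} q_j = 0.
With identical firms, set every q_j = q: then 73 − 10q − 15q = 0, i.e. q = 73/25 = 2.92.

2.92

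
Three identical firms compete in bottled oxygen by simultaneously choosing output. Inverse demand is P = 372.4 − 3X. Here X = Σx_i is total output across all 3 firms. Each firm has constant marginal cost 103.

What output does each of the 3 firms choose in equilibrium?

A representative firm's profit is π_i = x_i(372.4 − 3X) − 103x_i, with X = x_i + Σ_{j≠i} x_j.
First-order condition: 269.4 − 6x_i − 3Σ_{j≠i} x_j = 0.
Imposing symmetry (x_j = x for all j) turns Σ_{j≠i} x_j into 2x, so 269.4 = 12x and x = 22.45.

22.45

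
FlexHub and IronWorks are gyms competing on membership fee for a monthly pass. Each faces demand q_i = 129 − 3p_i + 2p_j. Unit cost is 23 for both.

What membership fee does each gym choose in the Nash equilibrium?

FlexHub's profit: π = (p_{FlexHub} − 23)(129 − 3p_{FlexHub} + 2p_{IronWorks}).
∂π/∂p_{FlexHub} = 198 − 6p_{FlexHub} + 2p_{IronWorks} = 0 ⇒ p_{FlexHub} = 33 + (1/3)p_{IronWorks}.
By symmetry p_{IronWorks} = p_{FlexHub}; substituting into the reaction function, (2/3)p_{FlexHub} = 33 and p_{FlexHub} = 49.5.

49.5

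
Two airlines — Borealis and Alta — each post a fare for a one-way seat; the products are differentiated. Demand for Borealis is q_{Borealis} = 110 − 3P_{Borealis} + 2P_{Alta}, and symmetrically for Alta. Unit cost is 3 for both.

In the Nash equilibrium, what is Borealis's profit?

2146.6875

Borealis's profit: π = (P_{Borealis} − 3)(110 − 3P_{Borealis} + 2P_{Alta}).
∂π/∂P_{Borealis} = 119 − 6P_{Borealis} + 2P_{Alta} = 0 ⇒ P_{Borealis} = 119/6 + (1/3)P_{Alta}.
Setting P_{Borealis} = P_{Alta} in the reaction function: P_{Borealis} = 119/6 + (1/3)P_{Borealis}, so P_{Borealis} = (119/6) / (2/3) = 29.75.
q_{Borealis} = 110 − 3·29.75 + 2·29.75 = 80.25.
Profit = (29.75 − 3)·80.25 = 2146.6875.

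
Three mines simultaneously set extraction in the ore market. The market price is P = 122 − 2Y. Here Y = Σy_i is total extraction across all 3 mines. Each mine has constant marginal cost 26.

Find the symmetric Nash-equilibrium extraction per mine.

A representative mine's profit is π_i = y_i(122 − 2Y) − 26y_i, with Y = y_i + Σ_{j≠i} y_j.
First-order condition: 96 − 4y_i − 2Σ_{j≠i} y_j = 0.
Imposing symmetry (y_j = y for all j) turns Σ_{j≠i} y_j into 2y, so 96 = 8y and y = 12.

12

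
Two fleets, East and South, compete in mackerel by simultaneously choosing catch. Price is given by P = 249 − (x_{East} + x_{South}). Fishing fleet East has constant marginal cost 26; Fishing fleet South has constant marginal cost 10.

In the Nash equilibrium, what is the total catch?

154

Fishing fleet East's profit: π = x_{East}(249 − (x_{East} + x_{South})) − 26x_{East}.
∂π/∂x_{East} = 223 − 2x_{East} − x_{South} = 0, so x_{East} = 111.5 − 0.5x_{South}.
By the same steps for South: x_{South} = 119.5 − 0.5x_{East}.
Substituting the second reaction function into the first: x_{East} = 111.5 − 0.5(119.5 − 0.5x_{East}), which gives 0.75x_{East} = 51.75 ⇒ x_{East} = 69.
Then x_{South} = 119.5 − 0.5·69 = 85.
Total catch: 69 + 85 = 154.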